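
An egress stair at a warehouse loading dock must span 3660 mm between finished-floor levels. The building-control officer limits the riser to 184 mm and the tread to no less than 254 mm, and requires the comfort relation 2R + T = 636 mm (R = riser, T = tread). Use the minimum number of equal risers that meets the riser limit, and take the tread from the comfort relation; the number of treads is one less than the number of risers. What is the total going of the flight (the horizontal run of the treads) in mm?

5130 mm

3660 / 184 = 19.89, so 20 risers are needed.
R = 3660 ÷ 20 = 183 mm.
Tread T = 636 − 2 × 183 = 270 mm (≥ 254 mm).
20 risers give 19 treads; going = 19 × 270 = 5130 mm.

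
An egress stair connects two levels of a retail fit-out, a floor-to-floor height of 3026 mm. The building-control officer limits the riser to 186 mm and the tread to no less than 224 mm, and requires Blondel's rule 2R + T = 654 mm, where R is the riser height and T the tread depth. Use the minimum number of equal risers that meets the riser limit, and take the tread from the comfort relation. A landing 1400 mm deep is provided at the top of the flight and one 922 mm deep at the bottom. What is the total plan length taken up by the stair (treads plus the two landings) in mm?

7090 mm

3026 / 186 = 16.27, so 17 risers are needed.
Riser R = 3026 / 17 = 178 mm, within the 186 mm limit.
From 2R + T = 654: T = 654 − 356 = 298 mm.
17 risers give 16 treads; going = 16 × 298 = 4768 mm.
Add landings: 4768 + 1400 + 922 = 7090 mm.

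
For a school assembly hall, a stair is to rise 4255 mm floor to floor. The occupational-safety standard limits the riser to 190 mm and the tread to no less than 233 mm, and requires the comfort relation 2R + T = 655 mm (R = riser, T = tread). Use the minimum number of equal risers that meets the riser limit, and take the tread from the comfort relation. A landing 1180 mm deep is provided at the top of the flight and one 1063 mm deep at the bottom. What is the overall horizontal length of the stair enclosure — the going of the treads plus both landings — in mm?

8513 mm

⌈4255/190⌉ = 23 risers.
Riser R = 4255 / 23 = 185 mm, within the 190 mm limit.
T = 655 − 2·185 = 285 mm, which satisfies the 233 mm minimum.
Going = (23 − 1) × 285 = 6270 mm.
Add landings: 6270 + 1180 + 1063 = 8513 mm.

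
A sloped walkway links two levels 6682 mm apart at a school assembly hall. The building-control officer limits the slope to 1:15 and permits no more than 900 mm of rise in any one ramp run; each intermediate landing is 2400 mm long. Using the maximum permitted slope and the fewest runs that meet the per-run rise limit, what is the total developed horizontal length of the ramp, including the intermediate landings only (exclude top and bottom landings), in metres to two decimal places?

117.03 m

6682 / 900 = 7.424 → round up to 8 ramp runs. That means 7 intermediate landings.
Horizontal run for 6682 mm of rise at 1:15 is 6682 × 15 = 100230 mm.
7 intermediate landings contribute 7 × 2400 = 16800 mm.
Developed length = 100230 + 16800 = 117030 mm.
= 117.03 m.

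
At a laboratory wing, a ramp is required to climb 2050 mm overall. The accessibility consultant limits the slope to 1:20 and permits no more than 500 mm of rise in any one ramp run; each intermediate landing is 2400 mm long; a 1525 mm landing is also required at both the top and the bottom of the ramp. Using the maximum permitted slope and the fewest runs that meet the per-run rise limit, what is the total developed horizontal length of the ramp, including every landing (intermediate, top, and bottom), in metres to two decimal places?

⌈2050/500⌉ = 5 ramp runs. That means 4 intermediate landings.
Horizontal run for 2050 mm of rise at 1:20 is 2050 × 20 = 41000 mm.
4 intermediate landings contribute 4 × 2400 = 9600 mm.
Top and bottom landings: 2 × 1525 = 3050 mm.
Total = 41000 + 9600 + 3050 = 53650 mm.
= 53.65 m.

53.65 m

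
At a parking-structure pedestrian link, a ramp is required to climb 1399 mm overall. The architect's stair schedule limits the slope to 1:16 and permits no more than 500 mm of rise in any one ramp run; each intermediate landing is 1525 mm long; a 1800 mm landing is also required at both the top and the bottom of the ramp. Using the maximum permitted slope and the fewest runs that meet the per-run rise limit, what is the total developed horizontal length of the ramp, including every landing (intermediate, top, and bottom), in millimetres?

⌈1399/500⌉ = 3 ramp runs. That means 2 intermediate landings.
Horizontal run for 1399 mm of rise at 1:16 is 1399 × 16 = 22384 mm.
Intermediate landings: 2 × 1525 = 3050 mm.
Top and bottom landings: 2 × 1800 = 3600 mm.
Total = 22384 + 3050 + 3600 = 29034 mm.

29034 mm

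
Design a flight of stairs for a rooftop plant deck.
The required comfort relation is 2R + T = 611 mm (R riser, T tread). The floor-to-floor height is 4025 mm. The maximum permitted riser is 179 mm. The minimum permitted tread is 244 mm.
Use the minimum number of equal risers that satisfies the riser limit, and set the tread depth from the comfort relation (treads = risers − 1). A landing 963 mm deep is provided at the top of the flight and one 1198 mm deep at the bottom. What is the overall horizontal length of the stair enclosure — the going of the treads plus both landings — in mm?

⌈4025/179⌉ = 23 risers.
Riser R = 4025 / 23 = 175 mm, within the 179 mm limit.
Tread T = 611 − 2 × 175 = 261 mm (≥ 244 mm).
Going = (23 − 1) × 261 = 5742 mm.
Enclosure = 5742 + 963 + 1198 = 7903 mm.

7903 mm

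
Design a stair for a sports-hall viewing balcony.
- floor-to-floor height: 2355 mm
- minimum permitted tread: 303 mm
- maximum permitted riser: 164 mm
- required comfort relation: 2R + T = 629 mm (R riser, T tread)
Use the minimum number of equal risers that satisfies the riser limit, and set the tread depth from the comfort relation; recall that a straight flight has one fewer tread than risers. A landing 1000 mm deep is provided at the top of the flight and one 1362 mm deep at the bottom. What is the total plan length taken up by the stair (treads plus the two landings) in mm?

At most 164 each: 2355/164 = 14.36, giving 15 risers.
R = 2355 ÷ 15 = 157 mm.
Tread T = 629 − 2 × 157 = 315 mm (≥ 303 mm).
Treads = 15 − 1 = 14; going = 14 × 315 = 4410 mm.
Enclosure = 4410 + 1000 + 1362 = 6772 mm.

6772 mm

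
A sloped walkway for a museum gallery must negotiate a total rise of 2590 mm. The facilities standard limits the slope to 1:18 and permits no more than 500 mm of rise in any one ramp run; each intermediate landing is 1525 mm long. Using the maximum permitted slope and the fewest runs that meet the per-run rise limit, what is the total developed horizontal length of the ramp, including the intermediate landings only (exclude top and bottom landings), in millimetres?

At most 500 each: 2590/500 = 5.18, giving 6 ramp runs. That means 5 intermediate landings.
Ramp run (horizontal) at 1:18: 2590 × 18 = 46620 mm.
Intermediate landings: 5 × 1525 = 7625 mm.
Total developed length = 46620 + 7625 = 54245 mm.

54245 mm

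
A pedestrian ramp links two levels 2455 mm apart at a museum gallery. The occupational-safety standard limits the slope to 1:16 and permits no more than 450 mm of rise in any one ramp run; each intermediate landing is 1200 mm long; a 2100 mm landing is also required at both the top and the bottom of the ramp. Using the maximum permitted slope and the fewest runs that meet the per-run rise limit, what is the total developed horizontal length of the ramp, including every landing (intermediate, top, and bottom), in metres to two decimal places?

49.48 m

At most 450 each: 2455/450 = 5.46, giving 6 ramp runs. That means 5 intermediate landings.
Horizontal run for 2455 mm of rise at 1:16 is 2455 × 16 = 39280 mm.
5 intermediate landings contribute 5 × 1200 = 6000 mm.
Top and bottom landings: 2 × 2100 = 4200 mm.
Total = 39280 + 6000 + 4200 = 49480 mm.
= 49.48 m.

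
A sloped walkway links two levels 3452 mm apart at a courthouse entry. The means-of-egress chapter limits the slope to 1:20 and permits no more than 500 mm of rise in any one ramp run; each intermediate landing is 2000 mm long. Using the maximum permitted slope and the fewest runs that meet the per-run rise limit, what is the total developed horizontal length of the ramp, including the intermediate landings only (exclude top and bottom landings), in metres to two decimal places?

81.04 m

3452 / 500 = 6.904 → round up to 7 ramp runs. That means 6 intermediate landings.
Ramp run (horizontal) at 1:20: 3452 × 20 = 69040 mm.
6 intermediate landings contribute 6 × 2000 = 12000 mm.
Developed length = 69040 + 12000 = 81040 mm.
= 81.04 m.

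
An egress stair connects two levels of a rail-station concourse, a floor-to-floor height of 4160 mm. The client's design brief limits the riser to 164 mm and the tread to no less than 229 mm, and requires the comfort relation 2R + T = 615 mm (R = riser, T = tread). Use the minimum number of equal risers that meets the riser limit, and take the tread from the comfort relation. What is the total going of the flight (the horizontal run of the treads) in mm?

4160 / 164 = 25.366 → round up to 26 risers.
R = 4160 ÷ 26 = 160 mm.
T = 615 − 2·160 = 295 mm, which satisfies the 229 mm minimum.
Treads = 26 − 1 = 25; going = 25 × 295 = 7375 mm.

7375 mm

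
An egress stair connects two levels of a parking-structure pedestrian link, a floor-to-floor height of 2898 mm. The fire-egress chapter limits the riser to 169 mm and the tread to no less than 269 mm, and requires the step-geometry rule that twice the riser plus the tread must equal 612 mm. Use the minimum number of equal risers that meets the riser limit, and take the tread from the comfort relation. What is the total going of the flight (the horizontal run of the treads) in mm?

4930 mm

⌈2898/169⌉ = 18 risers.
Riser R = 2898 / 18 = 161 mm, within the 169 mm limit.
Tread T = 612 − 2 × 161 = 290 mm (≥ 269 mm).
Going = (18 − 1) × 290 = 4930 mm.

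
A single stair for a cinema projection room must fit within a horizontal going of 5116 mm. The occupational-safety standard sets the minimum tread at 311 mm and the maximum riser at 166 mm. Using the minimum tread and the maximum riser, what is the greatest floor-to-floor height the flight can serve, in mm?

5116 / 311 = 16.45, so 16 treads fit.
Risers = treads + 1 = 17.
Maximum height = 17 × 166 = 2822 mm.

2822 mm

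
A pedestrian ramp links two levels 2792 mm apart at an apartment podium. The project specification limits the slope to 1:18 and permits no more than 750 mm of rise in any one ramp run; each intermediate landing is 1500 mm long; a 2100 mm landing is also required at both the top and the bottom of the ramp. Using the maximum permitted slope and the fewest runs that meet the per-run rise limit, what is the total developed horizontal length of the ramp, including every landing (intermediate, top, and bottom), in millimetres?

58956 mm

2792 / 750 = 3.723 → round up to 4 ramp runs. That means 3 intermediate landings.
Horizontal run for 2792 mm of rise at 1:18 is 2792 × 18 = 50256 mm.
Intermediate landings: 3 × 1500 = 4500 mm.
Top and bottom landings: 2 × 2100 = 4200 mm.
Total = 50256 + 4500 + 4200 = 58956 mm.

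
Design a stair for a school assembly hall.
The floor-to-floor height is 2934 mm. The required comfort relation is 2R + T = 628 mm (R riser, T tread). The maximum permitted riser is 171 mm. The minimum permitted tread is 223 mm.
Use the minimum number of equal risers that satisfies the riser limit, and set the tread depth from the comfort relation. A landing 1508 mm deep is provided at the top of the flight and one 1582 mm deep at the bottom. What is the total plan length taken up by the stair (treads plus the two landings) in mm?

8224 mm

At most 171 each: 2934/171 = 17.16, giving 18 risers.
Riser R = 2934 / 18 = 163 mm, within the 171 mm limit.
T = 628 − 2·163 = 302 mm, which satisfies the 223 mm minimum.
Going = (18 − 1) × 302 = 5134 mm.
Add landings: 5134 + 1508 + 1582 = 8224 mm.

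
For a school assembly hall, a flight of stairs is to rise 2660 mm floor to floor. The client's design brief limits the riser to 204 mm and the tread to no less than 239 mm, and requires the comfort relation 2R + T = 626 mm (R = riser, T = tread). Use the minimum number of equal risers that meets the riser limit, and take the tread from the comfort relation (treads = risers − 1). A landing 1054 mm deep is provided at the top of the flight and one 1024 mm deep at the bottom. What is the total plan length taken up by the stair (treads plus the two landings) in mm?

2660 / 204 = 13.039 → round up to 14 risers.
Riser R = 2660 / 14 = 190 mm, within the 204 mm limit.
From 2R + T = 626: T = 626 − 380 = 246 mm.
Treads = 14 − 1 = 13; going = 13 × 246 = 3198 mm.
Enclosure = 3198 + 1054 + 1024 = 5276 mm.

5276 mm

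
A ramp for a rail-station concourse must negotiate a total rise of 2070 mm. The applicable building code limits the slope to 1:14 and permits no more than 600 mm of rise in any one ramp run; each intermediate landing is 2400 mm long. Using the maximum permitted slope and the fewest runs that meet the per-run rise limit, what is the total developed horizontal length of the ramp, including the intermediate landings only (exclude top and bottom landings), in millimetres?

2070 / 600 = 3.450 → round up to 4 ramp runs. That means 3 intermediate landings.
Horizontal run for 2070 mm of rise at 1:14 is 2070 × 14 = 28980 mm.
3 intermediate landings contribute 3 × 2400 = 7200 mm.
Total developed length = 28980 + 7200 = 36180 mm.

36180 mm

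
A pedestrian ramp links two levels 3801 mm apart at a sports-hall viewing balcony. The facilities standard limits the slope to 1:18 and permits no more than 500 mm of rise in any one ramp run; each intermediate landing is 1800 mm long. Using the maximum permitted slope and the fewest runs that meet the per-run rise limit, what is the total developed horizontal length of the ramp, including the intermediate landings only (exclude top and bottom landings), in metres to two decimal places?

81.02 m

At most 500 each: 3801/500 = 7.60, giving 8 ramp runs. That means 7 intermediate landings.
Ramp run (horizontal) at 1:18: 3801 × 18 = 68418 mm.
7 intermediate landings contribute 7 × 1800 = 12600 mm.
Developed length = 68418 + 12600 = 81018 mm.
= 81.02 m.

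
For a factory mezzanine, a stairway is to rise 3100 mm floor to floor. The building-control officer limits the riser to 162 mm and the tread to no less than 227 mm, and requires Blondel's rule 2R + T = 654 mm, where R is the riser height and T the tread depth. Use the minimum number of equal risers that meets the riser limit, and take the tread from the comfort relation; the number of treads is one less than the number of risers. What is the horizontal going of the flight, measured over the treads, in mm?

⌈3100/162⌉ = 20 risers.
Each riser is 3100/20 = 155 mm (≤ 162 mm).
From 2R + T = 654: T = 654 − 310 = 344 mm.
20 risers give 19 treads; going = 19 × 344 = 6536 mm.

6536 mm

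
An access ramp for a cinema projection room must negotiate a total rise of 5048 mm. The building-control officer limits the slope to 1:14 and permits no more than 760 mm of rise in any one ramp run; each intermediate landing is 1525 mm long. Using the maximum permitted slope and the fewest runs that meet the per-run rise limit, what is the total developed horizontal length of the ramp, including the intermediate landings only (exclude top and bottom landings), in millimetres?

At most 760 each: 5048/760 = 6.64, giving 7 ramp runs. That means 6 intermediate landings.
Ramp run (horizontal) at 1:14: 5048 × 14 = 70672 mm.
6 intermediate landings contribute 6 × 1525 = 9150 mm.
Total developed length = 70672 + 9150 = 79822 mm.

79822 mm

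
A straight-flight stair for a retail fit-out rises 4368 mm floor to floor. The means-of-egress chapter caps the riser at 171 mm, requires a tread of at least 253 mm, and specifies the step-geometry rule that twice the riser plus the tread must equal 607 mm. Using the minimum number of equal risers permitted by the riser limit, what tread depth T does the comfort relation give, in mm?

At most 171 each: 4368/171 = 25.54, giving 26 risers.
Riser R = 4368 / 26 = 168 mm, within the 171 mm limit.
T = 607 − 2·168 = 271 mm, which satisfies the 253 mm minimum.

271 mm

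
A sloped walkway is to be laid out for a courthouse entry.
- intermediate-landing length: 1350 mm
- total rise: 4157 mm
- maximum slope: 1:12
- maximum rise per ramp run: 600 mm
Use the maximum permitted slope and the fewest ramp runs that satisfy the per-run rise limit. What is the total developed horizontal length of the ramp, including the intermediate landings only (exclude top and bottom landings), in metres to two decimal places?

4157 / 600 = 6.93, so 7 ramp runs are needed. That means 6 intermediate landings.
Ramp run (horizontal) at 1:12: 4157 × 12 = 49884 mm.
Intermediate landings: 6 × 1350 = 8100 mm.
Developed length = 49884 + 8100 = 57984 mm.
= 57.98 m.

57.98 m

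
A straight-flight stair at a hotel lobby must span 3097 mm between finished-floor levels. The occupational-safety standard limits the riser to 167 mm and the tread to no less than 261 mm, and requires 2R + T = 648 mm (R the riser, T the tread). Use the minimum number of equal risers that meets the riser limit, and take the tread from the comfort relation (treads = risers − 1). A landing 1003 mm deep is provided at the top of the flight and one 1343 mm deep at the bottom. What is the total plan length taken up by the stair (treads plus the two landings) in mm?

3097 / 167 = 18.545 → round up to 19 risers.
Riser R = 3097 / 19 = 163 mm, within the 167 mm limit.
T = 648 − 2·163 = 322 mm, which satisfies the 261 mm minimum.
19 risers give 18 treads; going = 18 × 322 = 5796 mm.
Enclosure = 5796 + 1003 + 1343 = 8142 mm.

8142 mm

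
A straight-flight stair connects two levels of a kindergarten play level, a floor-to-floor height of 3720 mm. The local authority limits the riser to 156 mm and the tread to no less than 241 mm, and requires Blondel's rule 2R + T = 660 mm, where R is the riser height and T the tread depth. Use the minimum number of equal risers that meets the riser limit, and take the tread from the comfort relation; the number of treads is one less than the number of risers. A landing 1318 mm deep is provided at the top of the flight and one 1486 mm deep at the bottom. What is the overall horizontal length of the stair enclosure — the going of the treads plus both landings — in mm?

10854 mm

3720 / 156 = 23.85, so 24 risers are needed.
Each riser is 3720/24 = 155 mm (≤ 156 mm).
From 2R + T = 660: T = 660 − 310 = 350 mm.
24 risers give 23 treads; going = 23 × 350 = 8050 mm.
Add landings: 8050 + 1318 + 1486 = 10854 mm.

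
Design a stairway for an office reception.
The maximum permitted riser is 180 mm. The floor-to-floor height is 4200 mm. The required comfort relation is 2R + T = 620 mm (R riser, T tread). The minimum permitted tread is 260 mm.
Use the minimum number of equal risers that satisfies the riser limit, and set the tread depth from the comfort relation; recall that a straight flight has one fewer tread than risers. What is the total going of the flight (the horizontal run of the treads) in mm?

6210 mm

4200 / 180 = 23.33, so 24 risers are needed.
Each riser is 4200/24 = 175 mm (≤ 180 mm).
T = 620 − 2·175 = 270 mm, which satisfies the 260 mm minimum.
24 risers give 23 treads; going = 23 × 270 = 6210 mm.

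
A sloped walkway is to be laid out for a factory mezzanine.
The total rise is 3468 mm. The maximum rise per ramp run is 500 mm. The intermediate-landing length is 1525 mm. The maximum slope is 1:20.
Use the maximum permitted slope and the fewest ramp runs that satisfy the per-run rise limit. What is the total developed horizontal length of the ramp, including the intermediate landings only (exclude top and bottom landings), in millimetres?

78510 mm

⌈3468/500⌉ = 7 ramp runs. That means 6 intermediate landings.
Horizontal run for 3468 mm of rise at 1:20 is 3468 × 20 = 69360 mm.
Intermediate landings: 6 × 1525 = 9150 mm.
Developed length = 69360 + 9150 = 78510 mm.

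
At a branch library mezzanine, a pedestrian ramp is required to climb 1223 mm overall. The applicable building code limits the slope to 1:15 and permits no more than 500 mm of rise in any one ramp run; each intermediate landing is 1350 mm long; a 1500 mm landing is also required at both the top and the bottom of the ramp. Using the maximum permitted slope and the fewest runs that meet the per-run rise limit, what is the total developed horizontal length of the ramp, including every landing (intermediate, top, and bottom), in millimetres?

24045 mm

1223 / 500 = 2.45, so 3 ramp runs are needed. That means 2 intermediate landings.
Ramp run (horizontal) at 1:15: 1223 × 15 = 18345 mm.
Intermediate landings: 2 × 1350 = 2700 mm.
Top and bottom landings: 2 × 1500 = 3000 mm.
Total = 18345 + 2700 + 3000 = 24045 mm.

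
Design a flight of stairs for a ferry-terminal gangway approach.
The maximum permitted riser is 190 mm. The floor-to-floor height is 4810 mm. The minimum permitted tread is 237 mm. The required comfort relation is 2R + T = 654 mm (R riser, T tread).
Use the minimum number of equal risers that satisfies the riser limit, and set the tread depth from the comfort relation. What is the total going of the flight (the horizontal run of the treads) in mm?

4810 / 190 = 25.316 → round up to 26 risers.
R = 4810 ÷ 26 = 185 mm.
From 2R + T = 654: T = 654 − 370 = 284 mm.
26 risers give 25 treads; going = 25 × 284 = 7100 mm.

7100 mm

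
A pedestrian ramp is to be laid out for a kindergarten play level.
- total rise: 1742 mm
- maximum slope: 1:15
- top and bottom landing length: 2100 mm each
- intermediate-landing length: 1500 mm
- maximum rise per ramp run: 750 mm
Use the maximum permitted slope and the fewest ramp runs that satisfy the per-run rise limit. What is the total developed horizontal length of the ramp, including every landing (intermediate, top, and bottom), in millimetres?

⌈1742/750⌉ = 3 ramp runs. That means 2 intermediate landings.
Horizontal run for 1742 mm of rise at 1:15 is 1742 × 15 = 26130 mm.
2 intermediate landings contribute 2 × 1500 = 3000 mm.
Top and bottom landings: 2 × 2100 = 4200 mm.
Total = 26130 + 3000 + 4200 = 33330 mm.

33330 mm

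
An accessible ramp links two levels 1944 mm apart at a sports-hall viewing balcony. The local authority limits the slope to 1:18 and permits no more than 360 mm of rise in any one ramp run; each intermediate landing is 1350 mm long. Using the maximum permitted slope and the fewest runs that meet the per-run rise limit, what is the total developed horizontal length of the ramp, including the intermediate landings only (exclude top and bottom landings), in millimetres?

At most 360 each: 1944/360 = 5.40, giving 6 ramp runs. That means 5 intermediate landings.
Ramp run (horizontal) at 1:18: 1944 × 18 = 34992 mm.
Intermediate landings: 5 × 1350 = 6750 mm.
Developed length = 34992 + 6750 = 41742 mm.

41742 mm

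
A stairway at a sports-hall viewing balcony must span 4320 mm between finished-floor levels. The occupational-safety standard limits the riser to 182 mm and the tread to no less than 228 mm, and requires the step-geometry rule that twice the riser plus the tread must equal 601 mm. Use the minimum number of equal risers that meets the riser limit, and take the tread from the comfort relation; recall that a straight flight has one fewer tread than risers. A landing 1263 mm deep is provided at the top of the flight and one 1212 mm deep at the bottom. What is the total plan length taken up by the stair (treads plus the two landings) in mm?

⌈4320/182⌉ = 24 risers.
Each riser is 4320/24 = 180 mm (≤ 182 mm).
T = 601 − 2·180 = 241 mm, which satisfies the 228 mm minimum.
Going = (24 − 1) × 241 = 5543 mm.
Add landings: 5543 + 1263 + 1212 = 8018 mm.

8018 mm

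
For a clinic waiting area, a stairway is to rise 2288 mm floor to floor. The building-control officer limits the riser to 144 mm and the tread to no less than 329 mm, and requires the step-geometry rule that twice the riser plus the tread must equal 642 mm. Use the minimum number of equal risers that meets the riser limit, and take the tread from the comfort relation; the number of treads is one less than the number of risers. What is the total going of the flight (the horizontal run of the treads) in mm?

2288 / 144 = 15.89, so 16 risers are needed.
Each riser is 2288/16 = 143 mm (≤ 144 mm).
T = 642 − 2·143 = 356 mm, which satisfies the 329 mm minimum.
16 risers give 15 treads; going = 15 × 356 = 5340 mm.

5340 mm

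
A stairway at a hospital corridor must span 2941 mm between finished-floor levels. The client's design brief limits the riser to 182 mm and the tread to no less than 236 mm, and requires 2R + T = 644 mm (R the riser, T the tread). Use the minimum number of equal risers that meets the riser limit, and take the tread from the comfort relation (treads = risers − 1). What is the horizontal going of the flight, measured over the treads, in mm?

4768 mm

2941 / 182 = 16.159 → round up to 17 risers.
R = 2941 ÷ 17 = 173 mm.
Tread T = 644 − 2 × 173 = 298 mm (≥ 236 mm).
Going = (17 − 1) × 298 = 4768 mm.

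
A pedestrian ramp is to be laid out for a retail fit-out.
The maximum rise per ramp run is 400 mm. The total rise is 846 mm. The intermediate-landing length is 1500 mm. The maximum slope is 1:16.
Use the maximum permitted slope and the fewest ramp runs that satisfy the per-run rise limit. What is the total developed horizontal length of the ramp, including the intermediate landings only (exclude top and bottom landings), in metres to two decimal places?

At most 400 each: 846/400 = 2.12, giving 3 ramp runs. That means 2 intermediate landings.
Ramp run (horizontal) at 1:16: 846 × 16 = 13536 mm.
Intermediate landings: 2 × 1500 = 3000 mm.
Total developed length = 13536 + 3000 = 16536 mm.
= 16.54 m.

16.54 m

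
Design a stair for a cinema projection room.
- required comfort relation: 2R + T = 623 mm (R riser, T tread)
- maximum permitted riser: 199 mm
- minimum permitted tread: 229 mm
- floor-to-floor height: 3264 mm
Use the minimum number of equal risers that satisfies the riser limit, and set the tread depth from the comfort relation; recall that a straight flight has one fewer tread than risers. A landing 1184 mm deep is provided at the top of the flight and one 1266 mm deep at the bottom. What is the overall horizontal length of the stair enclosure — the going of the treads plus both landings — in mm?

3264 / 199 = 16.40, so 17 risers are needed.
Each riser is 3264/17 = 192 mm (≤ 199 mm).
T = 623 − 2·192 = 239 mm, which satisfies the 229 mm minimum.
Treads = 17 − 1 = 16; going = 16 × 239 = 3824 mm.
Enclosure = 3824 + 1184 + 1266 = 6274 mm.

6274 mm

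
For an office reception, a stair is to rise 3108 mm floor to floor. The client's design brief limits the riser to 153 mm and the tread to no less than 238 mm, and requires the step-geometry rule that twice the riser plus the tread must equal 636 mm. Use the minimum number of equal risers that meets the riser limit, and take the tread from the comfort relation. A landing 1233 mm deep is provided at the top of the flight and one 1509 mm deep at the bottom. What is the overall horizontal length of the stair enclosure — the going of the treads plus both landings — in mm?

9542 mm

3108 / 153 = 20.31, so 21 risers are needed.
Riser R = 3108 / 21 = 148 mm, within the 153 mm limit.
T = 636 − 2·148 = 340 mm, which satisfies the 238 mm minimum.
Going = (21 − 1) × 340 = 6800 mm.
Add landings: 6800 + 1233 + 1509 = 9542 mm.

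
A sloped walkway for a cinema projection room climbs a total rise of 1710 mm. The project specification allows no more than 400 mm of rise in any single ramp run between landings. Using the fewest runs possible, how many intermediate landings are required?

4 intermediate landings

⌈1710/400⌉ = 5 ramp runs.
5 runs are separated by 4 intermediate landings.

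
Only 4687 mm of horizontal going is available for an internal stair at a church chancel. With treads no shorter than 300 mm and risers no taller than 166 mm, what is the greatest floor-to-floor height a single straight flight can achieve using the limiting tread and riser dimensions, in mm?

Treads that fit: ⌊4687 / 300⌋ = 15.
Risers = treads + 1 = 16.
Maximum height = 16 × 166 = 2656 mm.

2656 mm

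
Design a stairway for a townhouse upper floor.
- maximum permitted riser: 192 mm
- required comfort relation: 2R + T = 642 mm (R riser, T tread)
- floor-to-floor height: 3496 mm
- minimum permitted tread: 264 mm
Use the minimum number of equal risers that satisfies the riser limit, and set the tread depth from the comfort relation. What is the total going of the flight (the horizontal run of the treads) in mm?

4932 mm

⌈3496/192⌉ = 19 risers.
Each riser is 3496/19 = 184 mm (≤ 192 mm).
T = 642 − 2·184 = 274 mm, which satisfies the 264 mm minimum.
Treads = 19 − 1 = 18; going = 18 × 274 = 4932 mm.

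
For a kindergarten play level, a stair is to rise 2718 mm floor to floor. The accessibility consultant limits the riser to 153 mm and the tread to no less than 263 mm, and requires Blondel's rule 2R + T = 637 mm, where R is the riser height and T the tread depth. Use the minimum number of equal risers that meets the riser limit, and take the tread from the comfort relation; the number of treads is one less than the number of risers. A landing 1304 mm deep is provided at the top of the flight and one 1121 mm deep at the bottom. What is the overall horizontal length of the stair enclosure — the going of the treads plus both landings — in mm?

At most 153 each: 2718/153 = 17.76, giving 18 risers.
R = 2718 ÷ 18 = 151 mm.
Tread T = 637 − 2 × 151 = 335 mm (≥ 263 mm).
Going = (18 − 1) × 335 = 5695 mm.
Add landings: 5695 + 1304 + 1121 = 8120 mm.

8120 mm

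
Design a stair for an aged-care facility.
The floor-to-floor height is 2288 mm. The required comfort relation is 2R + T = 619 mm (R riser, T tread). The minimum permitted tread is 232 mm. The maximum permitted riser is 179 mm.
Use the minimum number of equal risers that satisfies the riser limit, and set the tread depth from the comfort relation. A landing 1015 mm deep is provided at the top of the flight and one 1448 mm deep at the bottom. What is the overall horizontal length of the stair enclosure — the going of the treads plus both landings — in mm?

5667 mm

2288 / 179 = 12.78, so 13 risers are needed.
R = 2288 ÷ 13 = 176 mm.
From 2R + T = 619: T = 619 − 352 = 267 mm.
13 risers give 12 treads; going = 12 × 267 = 3204 mm.
Enclosure = 3204 + 1015 + 1448 = 5667 mm.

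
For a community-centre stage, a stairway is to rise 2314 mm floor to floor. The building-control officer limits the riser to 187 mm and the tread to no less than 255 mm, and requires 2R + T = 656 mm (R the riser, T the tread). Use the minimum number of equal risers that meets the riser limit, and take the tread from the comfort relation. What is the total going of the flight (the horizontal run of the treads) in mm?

3600 mm

2314 / 187 = 12.37, so 13 risers are needed.
Each riser is 2314/13 = 178 mm (≤ 187 mm).
Tread T = 656 − 2 × 178 = 300 mm (≥ 255 mm).
Going = (13 − 1) × 300 = 3600 mm.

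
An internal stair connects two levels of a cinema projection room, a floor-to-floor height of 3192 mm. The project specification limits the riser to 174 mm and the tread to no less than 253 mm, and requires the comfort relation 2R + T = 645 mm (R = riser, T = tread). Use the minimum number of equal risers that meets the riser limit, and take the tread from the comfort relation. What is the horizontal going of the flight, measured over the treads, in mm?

3192 / 174 = 18.345 → round up to 19 risers.
Riser R = 3192 / 19 = 168 mm, within the 174 mm limit.
Tread T = 645 − 2 × 168 = 309 mm (≥ 253 mm).
Going = (19 − 1) × 309 = 5562 mm.

5562 mm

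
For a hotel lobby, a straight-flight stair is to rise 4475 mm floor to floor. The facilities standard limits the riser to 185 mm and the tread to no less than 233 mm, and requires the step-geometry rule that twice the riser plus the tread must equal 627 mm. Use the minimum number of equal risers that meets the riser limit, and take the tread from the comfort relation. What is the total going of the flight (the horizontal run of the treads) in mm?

6456 mm

At most 185 each: 4475/185 = 24.19, giving 25 risers.
R = 4475 ÷ 25 = 179 mm.
Tread T = 627 − 2 × 179 = 269 mm (≥ 233 mm).
25 risers give 24 treads; going = 24 × 269 = 6456 mm.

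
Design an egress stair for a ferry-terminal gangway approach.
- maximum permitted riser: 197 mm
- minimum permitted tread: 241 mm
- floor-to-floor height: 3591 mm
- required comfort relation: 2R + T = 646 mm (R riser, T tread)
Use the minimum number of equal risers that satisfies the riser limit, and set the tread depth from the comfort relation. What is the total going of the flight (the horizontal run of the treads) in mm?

4824 mm

At most 197 each: 3591/197 = 18.23, giving 19 risers.
Riser R = 3591 / 19 = 189 mm, within the 197 mm limit.
From 2R + T = 646: T = 646 − 378 = 268 mm.
Going = (19 − 1) × 268 = 4824 mm.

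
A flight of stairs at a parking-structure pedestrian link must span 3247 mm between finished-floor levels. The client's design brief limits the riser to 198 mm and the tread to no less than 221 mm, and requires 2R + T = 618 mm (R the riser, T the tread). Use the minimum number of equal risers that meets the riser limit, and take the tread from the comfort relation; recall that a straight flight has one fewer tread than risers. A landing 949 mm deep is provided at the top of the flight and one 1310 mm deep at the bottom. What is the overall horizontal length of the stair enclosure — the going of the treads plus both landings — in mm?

6035 mm

3247 / 198 = 16.40, so 17 risers are needed.
R = 3247 ÷ 17 = 191 mm.
Tread T = 618 − 2 × 191 = 236 mm (≥ 221 mm).
17 risers give 16 treads; going = 16 × 236 = 3776 mm.
Enclosure = 3776 + 949 + 1310 = 6035 mm.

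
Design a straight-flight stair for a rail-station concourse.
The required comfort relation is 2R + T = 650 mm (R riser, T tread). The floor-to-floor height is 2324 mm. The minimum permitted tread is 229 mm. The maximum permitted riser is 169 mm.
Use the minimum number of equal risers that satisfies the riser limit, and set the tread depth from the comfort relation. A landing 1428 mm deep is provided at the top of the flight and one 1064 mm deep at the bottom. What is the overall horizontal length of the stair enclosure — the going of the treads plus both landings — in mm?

6626 mm

2324 / 169 = 13.751 → round up to 14 risers.
R = 2324 ÷ 14 = 166 mm.
From 2R + T = 650: T = 650 − 332 = 318 mm.
Treads = 14 − 1 = 13; going = 13 × 318 = 4134 mm.
Add landings: 4134 + 1428 + 1064 = 6626 mm.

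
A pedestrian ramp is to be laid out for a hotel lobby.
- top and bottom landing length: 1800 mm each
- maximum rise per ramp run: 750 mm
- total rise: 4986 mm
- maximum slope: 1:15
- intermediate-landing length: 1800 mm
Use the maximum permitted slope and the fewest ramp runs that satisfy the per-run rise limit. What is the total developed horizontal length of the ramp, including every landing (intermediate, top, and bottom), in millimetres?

89190 mm

4986 / 750 = 6.648 → round up to 7 ramp runs. That means 6 intermediate landings.
Ramp run (horizontal) at 1:15: 4986 × 15 = 74790 mm.
6 intermediate landings contribute 6 × 1800 = 10800 mm.
Top and bottom landings: 2 × 1800 = 3600 mm.
Total = 74790 + 10800 + 3600 = 89190 mm.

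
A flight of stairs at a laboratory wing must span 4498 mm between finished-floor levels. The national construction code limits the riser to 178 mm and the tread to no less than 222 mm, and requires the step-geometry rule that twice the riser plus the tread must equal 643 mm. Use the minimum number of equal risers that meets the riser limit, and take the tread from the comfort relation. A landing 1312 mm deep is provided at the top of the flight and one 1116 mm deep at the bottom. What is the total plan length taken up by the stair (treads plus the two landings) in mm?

9853 mm

⌈4498/178⌉ = 26 risers.
Riser R = 4498 / 26 = 173 mm, within the 178 mm limit.
Tread T = 643 − 2 × 173 = 297 mm (≥ 222 mm).
Treads = 26 − 1 = 25; going = 25 × 297 = 7425 mm.
Enclosure = 7425 + 1312 + 1116 = 9853 mm.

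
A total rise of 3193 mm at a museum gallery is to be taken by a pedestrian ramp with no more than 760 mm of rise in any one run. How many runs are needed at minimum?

3193 / 760 = 4.201 → round up to 5 ramp runs.

5 runs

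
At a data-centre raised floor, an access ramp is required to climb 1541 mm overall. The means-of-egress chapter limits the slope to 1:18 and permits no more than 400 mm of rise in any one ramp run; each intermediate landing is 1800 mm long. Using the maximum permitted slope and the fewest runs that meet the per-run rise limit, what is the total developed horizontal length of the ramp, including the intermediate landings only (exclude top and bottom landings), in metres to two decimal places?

1541 / 400 = 3.85, so 4 ramp runs are needed. That means 3 intermediate landings.
Horizontal run for 1541 mm of rise at 1:18 is 1541 × 18 = 27738 mm.
Intermediate landings: 3 × 1800 = 5400 mm.
Total developed length = 27738 + 5400 = 33138 mm.
= 33.14 m.

33.14 m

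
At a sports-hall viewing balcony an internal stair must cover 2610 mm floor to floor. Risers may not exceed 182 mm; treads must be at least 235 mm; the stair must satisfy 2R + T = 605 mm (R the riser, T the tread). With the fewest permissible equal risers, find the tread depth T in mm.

2610 / 182 = 14.341 → round up to 15 risers.
R = 2610 ÷ 15 = 174 mm.
Tread T = 605 − 2 × 174 = 257 mm (≥ 235 mm).

257 mm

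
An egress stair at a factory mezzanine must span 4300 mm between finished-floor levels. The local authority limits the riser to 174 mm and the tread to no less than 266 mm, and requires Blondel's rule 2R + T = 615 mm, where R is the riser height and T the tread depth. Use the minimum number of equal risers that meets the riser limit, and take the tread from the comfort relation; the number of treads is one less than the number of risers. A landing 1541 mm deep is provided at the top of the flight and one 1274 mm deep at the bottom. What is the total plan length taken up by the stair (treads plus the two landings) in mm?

9319 mm

At most 174 each: 4300/174 = 24.71, giving 25 risers.
Riser R = 4300 / 25 = 172 mm, within the 174 mm limit.
From 2R + T = 615: T = 615 − 344 = 271 mm.
Going = (25 − 1) × 271 = 6504 mm.
Add landings: 6504 + 1541 + 1274 = 9319 mm.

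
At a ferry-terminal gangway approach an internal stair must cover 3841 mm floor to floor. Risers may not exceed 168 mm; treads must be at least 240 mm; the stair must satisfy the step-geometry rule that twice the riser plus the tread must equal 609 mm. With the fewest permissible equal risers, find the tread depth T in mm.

At most 168 each: 3841/168 = 22.86, giving 23 risers.
Riser R = 3841 / 23 = 167 mm, within the 168 mm limit.
From 2R + T = 609: T = 609 − 334 = 275 mm.

275 mm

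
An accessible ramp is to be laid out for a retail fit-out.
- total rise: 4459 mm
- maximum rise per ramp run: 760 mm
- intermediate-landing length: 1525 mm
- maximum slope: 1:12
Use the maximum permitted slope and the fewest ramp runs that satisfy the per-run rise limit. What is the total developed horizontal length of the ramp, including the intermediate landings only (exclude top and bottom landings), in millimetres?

4459 / 760 = 5.867 → round up to 6 ramp runs. That means 5 intermediate landings.
Horizontal run for 4459 mm of rise at 1:12 is 4459 × 12 = 53508 mm.
Intermediate landings: 5 × 1525 = 7625 mm.
Developed length = 53508 + 7625 = 61133 mm.

61133 mm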